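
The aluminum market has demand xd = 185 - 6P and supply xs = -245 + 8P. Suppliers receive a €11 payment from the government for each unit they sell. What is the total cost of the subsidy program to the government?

Government cost = 2959/7

Pre-subsidy: 185 - 6P = -245 + 8P gives P* = 215/7, x* = 5/7.
With the subsidy, sellers receive Ps = Pb + 11 for each unit, where Pb is the price buyers pay.
Supply in terms of Pb becomes xs = -245 + 8(Pb + 11) = -157 + 8Pb. Setting this equal to demand: 185 - 6Pb = -157 + 8Pb, so Pb = 171/7.
Sellers receive Ps = 171/7 + 11 = 248/7; x' = 185 − 6·(171/7) = 269/7.
Government outlay = subsidy × quantity = 11 × 269/7 = 2959/7.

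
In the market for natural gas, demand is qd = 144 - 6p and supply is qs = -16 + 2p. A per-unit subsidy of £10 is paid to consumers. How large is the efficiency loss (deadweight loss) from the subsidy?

Deadweight loss = £75

Pre-subsidy: 144 - 6p = -16 + 2p gives p* = 20, q* = 24.
With the rebate, buyers effectively pay pb = ps − 10, where ps is the price sellers receive.
Demand in terms of ps becomes qd = 144 − 6(ps − 10) = 204 - 6ps. Setting this equal to supply: 204 - 6ps = -16 + 2ps, so ps = 27.5.
Buyers pay pb = 27.5 − 10 = 17.5; q' = -16 + 2·27.5 = 39.
The subsidy expands output by 39 − 24 = 15 past the efficient level; on those units the gap between marginal cost and willingness to pay runs from 0 up to 10.
DWL = ½ × 10 × 15 = 75.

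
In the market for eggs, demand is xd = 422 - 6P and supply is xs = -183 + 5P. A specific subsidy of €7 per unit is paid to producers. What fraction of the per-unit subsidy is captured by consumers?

Pre-subsidy: 422 - 6P = -183 + 5P gives P* = 55, x* = 92.
With the subsidy, sellers receive Ps = Pb + 7 for each unit, where Pb is the price buyers pay.
Supply in terms of Pb becomes xs = -183 + 5(Pb + 7) = -148 + 5Pb. Setting this equal to demand: 422 - 6Pb = -148 + 5Pb, so Pb = 570/11.
Sellers receive Ps = 570/11 + 7 = 647/11; x' = 422 − 6·(570/11) = 1222/11.
Buyers' price falls by P* − Pb = 55 − 570/11 = 35/11; sellers' price rises by Ps − P* = 647/11 − 55 = 42/11.
So consumers capture (35/11)/7 = 5/11 of each unit of subsidy.

Consumer share = 5/11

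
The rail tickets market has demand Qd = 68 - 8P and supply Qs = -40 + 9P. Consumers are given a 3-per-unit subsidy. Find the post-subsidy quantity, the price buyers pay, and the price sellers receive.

Q' = 508/17; buyers pay 81/17; sellers receive 132/17

Pre-subsidy: 68 - 8P = -40 + 9P gives P* = 108/17, Q* = 292/17.
With the rebate, buyers effectively pay Pb = Ps − 3, where Ps is the price sellers receive.
Demand in terms of Ps becomes Qd = 68 − 8(Ps − 3) = 92 - 8Ps. Setting this equal to supply: 92 - 8Ps = -40 + 9Ps, so Ps = 132/17.
Buyers pay Pb = 132/17 − 3 = 81/17; Q' = -40 + 9·(132/17) = 508/17.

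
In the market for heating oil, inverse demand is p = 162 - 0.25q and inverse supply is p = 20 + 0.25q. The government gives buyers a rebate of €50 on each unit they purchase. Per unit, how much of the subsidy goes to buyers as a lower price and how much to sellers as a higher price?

Buyers gain €25 per unit; sellers gain €25 per unit

Pre-subsidy: 162 - 0.25q = 20 + 0.25q gives q* = 284 and p* = 91.
With the rebate, buyers effectively pay pb = ps − 50, where ps is the price sellers receive.
On the curves, pb = 162 - 0.25q and ps = 20 + 0.25q; the wedge ps − pb = 50 gives 20 + 0.25q − (162 - 0.25q) = 50, so q' = 384.
Then pb = 162 − 0.25·384 = 66 and ps = 20 + 0.25·384 = 116.
Buyers' price falls by p* − pb = 91 − 66 = 25; sellers' price rises by ps − p* = 116 − 91 = 25.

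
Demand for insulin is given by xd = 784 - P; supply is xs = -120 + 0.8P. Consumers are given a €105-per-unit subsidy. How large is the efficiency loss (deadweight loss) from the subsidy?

Pre-subsidy: 784 - P = -120 + 0.8P gives P* = 4520/9, x* = 2536/9.
With the rebate, buyers effectively pay Pb = Ps − 105, where Ps is the price sellers receive.
Demand in terms of Ps becomes xd = 784 − 1(Ps − 105) = 889 - Ps. Setting this equal to supply: 889 - Ps = -120 + 0.8Ps, so Ps = 5045/9.
Buyers pay Pb = 5045/9 − 105 = 4100/9; x' = -120 + 0.8·(5045/9) = 2956/9.
The subsidy expands output by 2956/9 − 2536/9 = 140/3 past the efficient level; on those units the gap between marginal cost and willingness to pay runs from 0 up to 105.
DWL = ½ × 105 × 140/3 = 2450.

Deadweight loss = €2450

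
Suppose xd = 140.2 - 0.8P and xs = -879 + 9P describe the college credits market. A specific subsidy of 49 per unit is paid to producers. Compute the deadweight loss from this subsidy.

Pre-subsidy: 140.2 - 0.8P = -879 + 9P gives P* = 104, x* = 57.
With the subsidy, sellers receive Ps = Pb + 49 for each unit, where Pb is the price buyers pay.
Supply in terms of Pb becomes xs = -879 + 9(Pb + 49) = -438 + 9Pb. Setting this equal to demand: 140.2 - 0.8Pb = -438 + 9Pb, so Pb = 59.
Sellers receive Ps = 59 + 49 = 108; x' = 140.2 − 0.8·59 = 93.
The subsidy expands output by 93 − 57 = 36 past the efficient level; on those units the gap between marginal cost and willingness to pay runs from 0 up to 49.
DWL = ½ × 49 × 36 = 882.

Deadweight loss = 882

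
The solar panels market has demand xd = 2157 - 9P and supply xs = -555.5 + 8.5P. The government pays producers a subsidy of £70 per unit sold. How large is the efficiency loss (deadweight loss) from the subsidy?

Pre-subsidy: 2157 - 9P = -555.5 + 8.5P gives P* = 155, x* = 762.
With the subsidy, sellers receive Ps = Pb + 70 for each unit, where Pb is the price buyers pay.
Supply in terms of Pb becomes xs = -555.5 + 8.5(Pb + 70) = 39.5 + 8.5Pb. Setting this equal to demand: 2157 - 9Pb = 39.5 + 8.5Pb, so Pb = 121.
Sellers receive Ps = 121 + 70 = 191; x' = 2157 − 9·121 = 1068.
The subsidy expands output by 1068 − 762 = 306 past the efficient level; on those units the gap between marginal cost and willingness to pay runs from 0 up to 70.
DWL = ½ × 70 × 306 = 10710.

Deadweight loss = £10710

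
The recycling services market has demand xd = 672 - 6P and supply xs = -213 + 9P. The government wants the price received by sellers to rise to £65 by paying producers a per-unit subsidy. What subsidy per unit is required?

At a seller price of 65, quantity supplied is -213 + 9·65 = 372.
Buyers absorb 372 only when they pay Pb with 672 − 6·Pb = 372, i.e. Pb = 50.
s = Ps − Pb = 65 − 50 = 15.

Required subsidy s = £15 per unit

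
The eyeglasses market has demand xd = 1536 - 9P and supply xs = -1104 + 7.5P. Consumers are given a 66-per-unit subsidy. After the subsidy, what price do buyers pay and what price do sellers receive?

Buyers pay 130; sellers receive 196

Pre-subsidy: 1536 - 9P = -1104 + 7.5P gives P* = 160, x* = 96.
With the rebate, buyers effectively pay Pb = Ps − 66, where Ps is the price sellers receive.
Demand in terms of Ps becomes xd = 1536 − 9(Ps − 66) = 2130 - 9Ps. Setting this equal to supply: 2130 - 9Ps = -1104 + 7.5Ps, so Ps = 196.
Buyers pay Pb = 196 − 66 = 130; x' = -1104 + 7.5·196 = 366.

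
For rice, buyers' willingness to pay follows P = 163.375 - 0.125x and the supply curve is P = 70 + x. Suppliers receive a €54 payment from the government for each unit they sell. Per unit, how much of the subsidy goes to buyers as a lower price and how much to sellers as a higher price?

Buyers gain €6 per unit; sellers gain €48 per unit

Pre-subsidy: 163.375 - 0.125x = 70 + x gives x* = 83 and P* = 153.
With the subsidy, sellers receive Ps = Pb + 54 for each unit, where Pb is the price buyers pay.
On the curves, Pb = 163.375 - 0.125x and Ps = 70 + x; the wedge Ps − Pb = 54 gives 70 + x − (163.375 - 0.125x) = 54, so x' = 131.
Then Pb = 163.375 − 0.125·131 = 147 and Ps = 70 + 1·131 = 201.
Buyers' price falls by P* − Pb = 153 − 147 = 6; sellers' price rises by Ps − P* = 201 − 153 = 48.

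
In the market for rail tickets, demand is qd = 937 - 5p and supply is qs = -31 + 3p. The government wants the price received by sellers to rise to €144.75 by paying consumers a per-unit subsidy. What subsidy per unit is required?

At a seller price of 144.75, quantity supplied is -31 + 3·144.75 = 403.25.
Buyers absorb 403.25 only when they pay pb with 937 − 5·pb = 403.25, i.e. pb = 106.75.
s = ps − pb = 144.75 − 106.75 = 38.

Required subsidy s = €38 per unit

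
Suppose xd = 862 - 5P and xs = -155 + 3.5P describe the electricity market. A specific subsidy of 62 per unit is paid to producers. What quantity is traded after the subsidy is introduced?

x' = 6654/17

Pre-subsidy: 862 - 5P = -155 + 3.5P gives P* = 2034/17, x* = 4484/17.
With the subsidy, sellers receive Ps = Pb + 62 for each unit, where Pb is the price buyers pay.
Supply in terms of Pb becomes xs = -155 + 3.5(Pb + 62) = 62 + 3.5Pb. Setting this equal to demand: 862 - 5Pb = 62 + 3.5Pb, so Pb = 1600/17.
Sellers receive Ps = 1600/17 + 62 = 2654/17; x' = 862 − 5·(1600/17) = 6654/17.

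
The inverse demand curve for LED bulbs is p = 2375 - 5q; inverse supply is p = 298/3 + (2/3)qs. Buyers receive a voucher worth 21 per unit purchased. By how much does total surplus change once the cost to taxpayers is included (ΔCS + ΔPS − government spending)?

Net change in total surplus = -1323/34

Pre-subsidy: 2375 - 5q = 298/3 + (2/3)q gives q* = 6827/17 and p* = 6240/17.
With the rebate, buyers effectively pay pb = ps − 21, where ps is the price sellers receive.
On the curves, pb = 2375 - 5q and ps = 298/3 + (2/3)q; the wedge ps − pb = 21 gives 298/3 + (2/3)q − (2375 - 5q) = 21, so q' = 6890/17.
Then pb = 2375 − 5·(6890/17) = 5925/17 and ps = 298/3 + (2/3)·(6890/17) = 6282/17.
ΔCS = ½(6827/17 + 6890/17)(6240/17 − 5925/17) = 4320855/578; ΔPS = ½(6827/17 + 6890/17)(6282/17 − 6240/17) = 288057/289.
Government spending = 21 × 6890/17 = 144690/17.
Net change = 4320855/578 + 288057/289 − 144690/17 = -1323/34. The loss equals the DWL triangle ½·21·63/17.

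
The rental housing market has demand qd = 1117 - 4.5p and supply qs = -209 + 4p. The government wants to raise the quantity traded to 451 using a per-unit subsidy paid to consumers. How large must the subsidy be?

Required subsidy s = 17 per unit

At q = 451, invert demand for the buyer price: pb = (1117 − 451)/4.5 = 148; invert supply for the seller price: ps = (451 − (-209))/4 = 165.
The subsidy must fill the gap: s = ps − pb = 165 − 148 = 17.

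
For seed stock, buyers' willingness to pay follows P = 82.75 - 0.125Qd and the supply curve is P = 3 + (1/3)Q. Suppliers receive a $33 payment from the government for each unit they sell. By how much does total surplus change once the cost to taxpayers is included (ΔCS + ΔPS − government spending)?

Net change in total surplus = -$1188

Pre-subsidy: 82.75 - 0.125Q = 3 + (1/3)Q gives Q* = 174 and P* = 61.
With the subsidy, sellers receive Ps = Pb + 33 for each unit, where Pb is the price buyers pay.
On the curves, Pb = 82.75 - 0.125Q and Ps = 3 + (1/3)Q; the wedge Ps − Pb = 33 gives 3 + (1/3)Q − (82.75 - 0.125Q) = 33, so Q' = 246.
Then Pb = 82.75 − 0.125·246 = 52 and Ps = 3 + (1/3)·246 = 85.
ΔCS = ½(174 + 246)(61 − 52) = 1890; ΔPS = ½(174 + 246)(85 − 61) = 5040.
Government spending = 33 × 246 = 8118.
Net change = 1890 + 5040 − 8118 = -1188. The loss equals the DWL triangle ½·33·72.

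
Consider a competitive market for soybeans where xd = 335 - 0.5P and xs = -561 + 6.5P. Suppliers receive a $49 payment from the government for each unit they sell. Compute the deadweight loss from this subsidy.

Deadweight loss = $557.375

Pre-subsidy: 335 - 0.5P = -561 + 6.5P gives P* = 128, x* = 271.
With the subsidy, sellers receive Ps = Pb + 49 for each unit, where Pb is the price buyers pay.
Supply in terms of Pb becomes xs = -561 + 6.5(Pb + 49) = -242.5 + 6.5Pb. Setting this equal to demand: 335 - 0.5Pb = -242.5 + 6.5Pb, so Pb = 82.5.
Sellers receive Ps = 82.5 + 49 = 131.5; x' = 335 − 0.5·82.5 = 293.75.
The subsidy expands output by 293.75 − 271 = 22.75 past the efficient level; on those units the gap between marginal cost and willingness to pay runs from 0 up to 49.
DWL = ½ × 49 × 22.75 = 557.375.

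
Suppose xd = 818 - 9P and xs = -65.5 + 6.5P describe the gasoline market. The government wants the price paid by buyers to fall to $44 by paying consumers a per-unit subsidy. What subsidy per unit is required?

At a buyer price of 44, quantity demanded is 818 − 9·44 = 422.
Sellers supply 422 only when they receive Ps with -65.5 + 6.5·Ps = 422, i.e. Ps = 75.
s = Ps − Pb = 75 − 44 = 31.

Required subsidy s = $31 per unit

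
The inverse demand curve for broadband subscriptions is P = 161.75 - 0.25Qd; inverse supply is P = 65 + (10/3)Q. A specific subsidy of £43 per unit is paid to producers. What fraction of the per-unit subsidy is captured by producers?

Pre-subsidy: 161.75 - 0.25Q = 65 + (10/3)Q gives Q* = 27 and P* = 155.
With the subsidy, sellers receive Ps = Pb + 43 for each unit, where Pb is the price buyers pay.
On the curves, Pb = 161.75 - 0.25Q and Ps = 65 + (10/3)Q; the wedge Ps − Pb = 43 gives 65 + (10/3)Q − (161.75 - 0.25Q) = 43, so Q' = 39.
Then Pb = 161.75 − 0.25·39 = 152 and Ps = 65 + (10/3)·39 = 195.
Buyers' price falls by P* − Pb = 155 − 152 = 3; sellers' price rises by Ps − P* = 195 − 155 = 40.
So producers capture 40/43 = 40/43 of each unit of subsidy.

Producer share = 40/43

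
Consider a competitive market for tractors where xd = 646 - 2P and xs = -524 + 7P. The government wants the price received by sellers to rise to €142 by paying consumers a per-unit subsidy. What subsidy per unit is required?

Required subsidy s = €54 per unit

At a seller price of 142, quantity supplied is -524 + 7·142 = 470.
Buyers absorb 470 only when they pay Pb with 646 − 2·Pb = 470, i.e. Pb = 88.
s = Ps − Pb = 142 − 88 = 54.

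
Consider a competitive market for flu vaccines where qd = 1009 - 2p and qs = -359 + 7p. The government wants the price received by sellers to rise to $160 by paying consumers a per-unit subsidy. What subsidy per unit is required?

Required subsidy s = $36 per unit

At a seller price of 160, quantity supplied is -359 + 7·160 = 761.
Buyers absorb 761 only when they pay pb with 1009 − 2·pb = 761, i.e. pb = 124.
s = ps − pb = 160 − 124 = 36.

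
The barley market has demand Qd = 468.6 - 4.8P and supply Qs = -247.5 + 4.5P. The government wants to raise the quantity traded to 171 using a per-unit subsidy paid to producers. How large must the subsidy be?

Required subsidy s = 31 per unit

At Q = 171, invert demand for the buyer price: Pb = (468.6 − 171)/4.8 = 62; invert supply for the seller price: Ps = (171 − (-247.5))/4.5 = 93.
The subsidy must fill the gap: s = Ps − Pb = 93 − 62 = 31.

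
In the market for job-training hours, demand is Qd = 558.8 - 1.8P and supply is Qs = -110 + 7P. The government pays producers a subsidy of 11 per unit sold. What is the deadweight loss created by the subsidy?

Pre-subsidy: 558.8 - 1.8P = -110 + 7P gives P* = 76, Q* = 422.
With the subsidy, sellers receive Ps = Pb + 11 for each unit, where Pb is the price buyers pay.
Supply in terms of Pb becomes Qs = -110 + 7(Pb + 11) = -33 + 7Pb. Setting this equal to demand: 558.8 - 1.8Pb = -33 + 7Pb, so Pb = 67.25.
Sellers receive Ps = 67.25 + 11 = 78.25; Q' = 558.8 − 1.8·67.25 = 437.75.
The subsidy expands output by 437.75 − 422 = 15.75 past the efficient level; on those units the gap between marginal cost and willingness to pay runs from 0 up to 11.
DWL = ½ × 11 × 15.75 = 86.625.

Deadweight loss = 86.625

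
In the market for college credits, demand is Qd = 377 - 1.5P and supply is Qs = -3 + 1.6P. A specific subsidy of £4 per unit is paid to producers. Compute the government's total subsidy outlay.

Pre-subsidy: 377 - 1.5P = -3 + 1.6P gives P* = 3800/31, Q* = 5987/31.
With the subsidy, sellers receive Ps = Pb + 4 for each unit, where Pb is the price buyers pay.
Supply in terms of Pb becomes Qs = -3 + 1.6(Pb + 4) = 3.4 + 1.6Pb. Setting this equal to demand: 377 - 1.5Pb = 3.4 + 1.6Pb, so Pb = 3736/31.
Sellers receive Ps = 3736/31 + 4 = 3860/31; Q' = 377 − 1.5·(3736/31) = 6083/31.
Government outlay = subsidy × quantity = 4 × 6083/31 = 24332/31.

Government cost = 24332/31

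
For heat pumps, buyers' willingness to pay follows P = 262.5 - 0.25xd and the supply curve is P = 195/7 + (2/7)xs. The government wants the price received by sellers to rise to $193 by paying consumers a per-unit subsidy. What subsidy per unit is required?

Required subsidy s = $75 per unit

At a seller price of 193, quantity supplied is -97.5 + 3.5·193 = 578.
Buyers absorb 578 only when they pay Pb = 262.5 − 0.25·578 = 118.
s = Ps − Pb = 193 − 118 = 75.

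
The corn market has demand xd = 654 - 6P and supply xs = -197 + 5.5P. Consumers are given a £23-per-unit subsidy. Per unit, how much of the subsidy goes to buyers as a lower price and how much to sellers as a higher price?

Pre-subsidy: 654 - 6P = -197 + 5.5P gives P* = 74, x* = 210.
With the rebate, buyers effectively pay Pb = Ps − 23, where Ps is the price sellers receive.
Demand in terms of Ps becomes xd = 654 − 6(Ps − 23) = 792 - 6Ps. Setting this equal to supply: 792 - 6Ps = -197 + 5.5Ps, so Ps = 86.
Buyers pay Pb = 86 − 23 = 63; x' = -197 + 5.5·86 = 276.
Buyers' price falls by P* − Pb = 74 − 63 = 11; sellers' price rises by Ps − P* = 86 − 74 = 12.

Buyers gain £11 per unit; sellers gain £12 per unit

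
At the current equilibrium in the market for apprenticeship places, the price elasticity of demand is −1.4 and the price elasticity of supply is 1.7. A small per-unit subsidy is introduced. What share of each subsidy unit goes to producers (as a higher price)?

For a small subsidy around the equilibrium, the benefit split depends on the relative slopes, which at a point are proportional to the elasticities.
Buyer share = εs/(εs + |εd|) = 1.7/(1.7 + 1.4) = 17/31; seller share = |εd|/(εs + |εd|) = 14/31.
So producers capture 14/31 of the subsidy.

Producer share = 14/31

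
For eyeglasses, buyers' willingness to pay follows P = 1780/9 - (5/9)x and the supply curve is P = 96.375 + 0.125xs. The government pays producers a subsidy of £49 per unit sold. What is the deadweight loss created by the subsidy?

Pre-subsidy: 1780/9 - (5/9)x = 96.375 + 0.125x gives x* = 149 and P* = 115.
With the subsidy, sellers receive Ps = Pb + 49 for each unit, where Pb is the price buyers pay.
On the curves, Pb = 1780/9 - (5/9)x and Ps = 96.375 + 0.125x; the wedge Ps − Pb = 49 gives 96.375 + 0.125x − (1780/9 - (5/9)x) = 49, so x' = 221.
Then Pb = 1780/9 − (5/9)·221 = 75 and Ps = 96.375 + 0.125·221 = 124.
The subsidy expands output by 221 − 149 = 72 past the efficient level; on those units the gap between marginal cost and willingness to pay runs from 0 up to 49.
DWL = ½ × 49 × 72 = 1764.

Deadweight loss = £1764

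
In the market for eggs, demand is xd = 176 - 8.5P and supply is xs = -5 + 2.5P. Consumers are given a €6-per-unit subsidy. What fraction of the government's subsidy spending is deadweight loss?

Pre-subsidy: 176 - 8.5P = -5 + 2.5P gives P* = 181/11, x* = 795/22.
With the rebate, buyers effectively pay Pb = Ps − 6, where Ps is the price sellers receive.
Demand in terms of Ps becomes xd = 176 − 8.5(Ps − 6) = 227 - 8.5Ps. Setting this equal to supply: 227 - 8.5Ps = -5 + 2.5Ps, so Ps = 232/11.
Buyers pay Pb = 232/11 − 6 = 166/11; x' = -5 + 2.5·(232/11) = 525/11.
ΔCS = ½(795/22 + 525/11)(181/11 − 166/11) = 27675/484; ΔPS = ½(795/22 + 525/11)(232/11 − 181/11) = 94095/484.
Government spending = 6 × 525/11 = 3150/11.
DWL = ½ × 6 × (525/11 − 795/22) = 765/22; fraction = (765/22) / (3150/11) = 17/140.

DWL / government spending = 17/140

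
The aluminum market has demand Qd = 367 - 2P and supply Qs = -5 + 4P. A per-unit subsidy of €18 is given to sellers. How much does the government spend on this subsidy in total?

Pre-subsidy: 367 - 2P = -5 + 4P gives P* = 62, Q* = 243.
With the subsidy, sellers receive Ps = Pb + 18 for each unit, where Pb is the price buyers pay.
Supply in terms of Pb becomes Qs = -5 + 4(Pb + 18) = 67 + 4Pb. Setting this equal to demand: 367 - 2Pb = 67 + 4Pb, so Pb = 50.
Sellers receive Ps = 50 + 18 = 68; Q' = 367 − 2·50 = 267.
Government outlay = subsidy × quantity = 18 × 267 = 4806.

Government cost = €4806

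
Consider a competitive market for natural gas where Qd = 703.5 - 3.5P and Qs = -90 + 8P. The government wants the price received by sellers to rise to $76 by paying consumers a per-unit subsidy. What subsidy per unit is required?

At a seller price of 76, quantity supplied is -90 + 8·76 = 518.
Buyers absorb 518 only when they pay Pb with 703.5 − 3.5·Pb = 518, i.e. Pb = 53.
s = Ps − Pb = 76 − 53 = 23.

Required subsidy s = $23 per unit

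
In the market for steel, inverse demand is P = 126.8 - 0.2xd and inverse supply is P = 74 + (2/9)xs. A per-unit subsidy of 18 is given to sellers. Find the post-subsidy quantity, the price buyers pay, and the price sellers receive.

x' = 3186/19; buyers pay 1772/19; sellers receive 2114/19

Pre-subsidy: 126.8 - 0.2x = 74 + (2/9)x gives x* = 2376/19 and P* = 1934/19.
With the subsidy, sellers receive Ps = Pb + 18 for each unit, where Pb is the price buyers pay.
On the curves, Pb = 126.8 - 0.2x and Ps = 74 + (2/9)x; the wedge Ps − Pb = 18 gives 74 + (2/9)x − (126.8 - 0.2x) = 18, so x' = 3186/19.
Then Pb = 126.8 − 0.2·(3186/19) = 1772/19 and Ps = 74 + (2/9)·(3186/19) = 2114/19.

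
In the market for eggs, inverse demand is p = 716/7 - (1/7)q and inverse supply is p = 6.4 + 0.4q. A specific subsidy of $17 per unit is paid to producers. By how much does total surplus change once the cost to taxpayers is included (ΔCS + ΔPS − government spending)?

Net change in total surplus = -10115/38

Pre-subsidy: 716/7 - (1/7)q = 6.4 + 0.4q gives q* = 3356/19 and p* = 1464/19.
With the subsidy, sellers receive ps = pb + 17 for each unit, where pb is the price buyers pay.
On the curves, pb = 716/7 - (1/7)q and ps = 6.4 + 0.4q; the wedge ps − pb = 17 gives 6.4 + 0.4q − (716/7 - (1/7)q) = 17, so q' = 3951/19.
Then pb = 716/7 − (1/7)·(3951/19) = 1379/19 and ps = 6.4 + 0.4·(3951/19) = 1702/19.
ΔCS = ½(3356/19 + 3951/19)(1464/19 − 1379/19) = 621095/722; ΔPS = ½(3356/19 + 3951/19)(1702/19 − 1464/19) = 869533/361.
Government spending = 17 × 3951/19 = 67167/19.
Net change = 621095/722 + 869533/361 − 67167/19 = -10115/38. The loss equals the DWL triangle ½·17·595/19.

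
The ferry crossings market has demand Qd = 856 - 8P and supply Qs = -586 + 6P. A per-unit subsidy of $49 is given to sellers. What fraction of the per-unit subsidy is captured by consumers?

Consumer share = 3/7

Pre-subsidy: 856 - 8P = -586 + 6P gives P* = 103, Q* = 32.
With the subsidy, sellers receive Ps = Pb + 49 for each unit, where Pb is the price buyers pay.
Supply in terms of Pb becomes Qs = -586 + 6(Pb + 49) = -292 + 6Pb. Setting this equal to demand: 856 - 8Pb = -292 + 6Pb, so Pb = 82.
Sellers receive Ps = 82 + 49 = 131; Q' = 856 − 8·82 = 200.
Buyers' price falls by P* − Pb = 103 − 82 = 21; sellers' price rises by Ps − P* = 131 − 103 = 28.
So consumers capture 21/49 = 3/7 of each unit of subsidy.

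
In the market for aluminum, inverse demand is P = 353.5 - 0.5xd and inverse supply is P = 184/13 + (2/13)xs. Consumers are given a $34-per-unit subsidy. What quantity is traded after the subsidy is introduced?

Pre-subsidy: 353.5 - 0.5x = 184/13 + (2/13)x gives x* = 519 and P* = 94.
With the rebate, buyers effectively pay Pb = Ps − 34, where Ps is the price sellers receive.
On the curves, Pb = 353.5 - 0.5x and Ps = 184/13 + (2/13)x; the wedge Ps − Pb = 34 gives 184/13 + (2/13)x − (353.5 - 0.5x) = 34, so x' = 571.
Then Pb = 353.5 − 0.5·571 = 68 and Ps = 184/13 + (2/13)·571 = 102.

x' = 571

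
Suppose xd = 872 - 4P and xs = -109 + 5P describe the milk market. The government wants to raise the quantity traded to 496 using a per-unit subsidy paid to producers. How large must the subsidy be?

At x = 496, invert demand for the buyer price: Pb = (872 − 496)/4 = 94; invert supply for the seller price: Ps = (496 − (-109))/5 = 121.
The subsidy must fill the gap: s = Ps − Pb = 121 − 94 = 27.

Required subsidy s = 27 per unit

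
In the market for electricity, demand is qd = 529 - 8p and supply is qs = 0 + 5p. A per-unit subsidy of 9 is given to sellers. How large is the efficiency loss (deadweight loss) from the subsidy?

Deadweight loss = 1620/13

Pre-subsidy: 529 - 8p = 0 + 5p gives p* = 529/13, q* = 2645/13.
With the subsidy, sellers receive ps = pb + 9 for each unit, where pb is the price buyers pay.
Supply in terms of pb becomes qs = 0 + 5(pb + 9) = 45 + 5pb. Setting this equal to demand: 529 - 8pb = 45 + 5pb, so pb = 484/13.
Sellers receive ps = 484/13 + 9 = 601/13; q' = 529 − 8·(484/13) = 3005/13.
The subsidy expands output by 3005/13 − 2645/13 = 360/13 past the efficient level; on those units the gap between marginal cost and willingness to pay runs from 0 up to 9.
DWL = ½ × 9 × 360/13 = 1620/13.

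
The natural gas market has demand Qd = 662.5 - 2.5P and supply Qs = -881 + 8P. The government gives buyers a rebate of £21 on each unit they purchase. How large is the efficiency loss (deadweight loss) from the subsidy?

Pre-subsidy: 662.5 - 2.5P = -881 + 8P gives P* = 147, Q* = 295.
With the rebate, buyers effectively pay Pb = Ps − 21, where Ps is the price sellers receive.
Demand in terms of Ps becomes Qd = 662.5 − 2.5(Ps − 21) = 715 - 2.5Ps. Setting this equal to supply: 715 - 2.5Ps = -881 + 8Ps, so Ps = 152.
Buyers pay Pb = 152 − 21 = 131; Q' = -881 + 8·152 = 335.
The subsidy expands output by 335 − 295 = 40 past the efficient level; on those units the gap between marginal cost and willingness to pay runs from 0 up to 21.
DWL = ½ × 21 × 40 = 420.

Deadweight loss = £420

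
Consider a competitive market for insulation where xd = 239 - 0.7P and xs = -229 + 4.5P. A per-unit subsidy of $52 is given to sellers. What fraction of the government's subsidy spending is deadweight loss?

Pre-subsidy: 239 - 0.7P = -229 + 4.5P gives P* = 90, x* = 176.
With the subsidy, sellers receive Ps = Pb + 52 for each unit, where Pb is the price buyers pay.
Supply in terms of Pb becomes xs = -229 + 4.5(Pb + 52) = 5 + 4.5Pb. Setting this equal to demand: 239 - 0.7Pb = 5 + 4.5Pb, so Pb = 45.
Sellers receive Ps = 45 + 52 = 97; x' = 239 − 0.7·45 = 207.5.
ΔCS = ½(176 + 207.5)(90 − 45) = 8628.75; ΔPS = ½(176 + 207.5)(97 − 90) = 1342.25.
Government spending = 52 × 207.5 = 10790.
DWL = ½ × 52 × (207.5 − 176) = 819; fraction = 819 / 10790 = 63/830.

DWL / government spending = 63/830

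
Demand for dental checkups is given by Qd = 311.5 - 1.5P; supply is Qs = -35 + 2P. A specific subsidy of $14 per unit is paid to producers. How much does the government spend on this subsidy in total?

Pre-subsidy: 311.5 - 1.5P = -35 + 2P gives P* = 99, Q* = 163.
With the subsidy, sellers receive Ps = Pb + 14 for each unit, where Pb is the price buyers pay.
Supply in terms of Pb becomes Qs = -35 + 2(Pb + 14) = -7 + 2Pb. Setting this equal to demand: 311.5 - 1.5Pb = -7 + 2Pb, so Pb = 91.
Sellers receive Ps = 91 + 14 = 105; Q' = 311.5 − 1.5·91 = 175.
Government outlay = subsidy × quantity = 14 × 175 = 2450.

Government cost = $2450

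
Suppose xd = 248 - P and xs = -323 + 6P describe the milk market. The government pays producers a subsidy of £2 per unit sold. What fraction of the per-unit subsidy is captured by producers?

Producer share = 1/7

Pre-subsidy: 248 - P = -323 + 6P gives P* = 571/7, x* = 1165/7.
With the subsidy, sellers receive Ps = Pb + 2 for each unit, where Pb is the price buyers pay.
Supply in terms of Pb becomes xs = -323 + 6(Pb + 2) = -311 + 6Pb. Setting this equal to demand: 248 - Pb = -311 + 6Pb, so Pb = 559/7.
Sellers receive Ps = 559/7 + 2 = 573/7; x' = 248 − 1·(559/7) = 1177/7.
Buyers' price falls by P* − Pb = 571/7 − 559/7 = 12/7; sellers' price rises by Ps − P* = 573/7 − 571/7 = 2/7.
So producers capture (2/7)/2 = 1/7 of each unit of subsidy.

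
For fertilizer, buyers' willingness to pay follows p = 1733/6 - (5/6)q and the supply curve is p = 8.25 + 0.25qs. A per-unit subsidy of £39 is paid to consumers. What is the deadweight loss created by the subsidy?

Deadweight loss = £702

Pre-subsidy: 1733/6 - (5/6)q = 8.25 + 0.25q gives q* = 259 and p* = 73.
With the rebate, buyers effectively pay pb = ps − 39, where ps is the price sellers receive.
On the curves, pb = 1733/6 - (5/6)q and ps = 8.25 + 0.25q; the wedge ps − pb = 39 gives 8.25 + 0.25q − (1733/6 - (5/6)q) = 39, so q' = 295.
Then pb = 1733/6 − (5/6)·295 = 43 and ps = 8.25 + 0.25·295 = 82.
The subsidy expands output by 295 − 259 = 36 past the efficient level; on those units the gap between marginal cost and willingness to pay runs from 0 up to 39.
DWL = ½ × 39 × 36 = 702.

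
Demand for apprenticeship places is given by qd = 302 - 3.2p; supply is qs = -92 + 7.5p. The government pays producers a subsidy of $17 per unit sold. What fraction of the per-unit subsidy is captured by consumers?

Pre-subsidy: 302 - 3.2p = -92 + 7.5p gives p* = 3940/107, q* = 19706/107.
With the subsidy, sellers receive ps = pb + 17 for each unit, where pb is the price buyers pay.
Supply in terms of pb becomes qs = -92 + 7.5(pb + 17) = 35.5 + 7.5pb. Setting this equal to demand: 302 - 3.2pb = 35.5 + 7.5pb, so pb = 2665/107.
Sellers receive ps = 2665/107 + 17 = 4484/107; q' = 302 − 3.2·(2665/107) = 23786/107.
Buyers' price falls by p* − pb = 3940/107 − 2665/107 = 1275/107; sellers' price rises by ps − p* = 4484/107 − 3940/107 = 544/107.
So consumers capture (1275/107)/17 = 75/107 of each unit of subsidy.

Consumer share = 75/107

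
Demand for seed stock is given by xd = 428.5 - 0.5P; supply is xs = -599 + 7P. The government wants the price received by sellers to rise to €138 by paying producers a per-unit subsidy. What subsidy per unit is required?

At a seller price of 138, quantity supplied is -599 + 7·138 = 367.
Buyers absorb 367 only when they pay Pb with 428.5 − 0.5·Pb = 367, i.e. Pb = 123.
s = Ps − Pb = 138 − 123 = 15.

Required subsidy s = €15 per unit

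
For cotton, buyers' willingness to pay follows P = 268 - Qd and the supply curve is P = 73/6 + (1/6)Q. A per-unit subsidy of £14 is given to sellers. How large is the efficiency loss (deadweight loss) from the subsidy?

Pre-subsidy: 268 - Q = 73/6 + (1/6)Q gives Q* = 1535/7 and P* = 341/7.
With the subsidy, sellers receive Ps = Pb + 14 for each unit, where Pb is the price buyers pay.
On the curves, Pb = 268 - Q and Ps = 73/6 + (1/6)Q; the wedge Ps − Pb = 14 gives 73/6 + (1/6)Q − (268 - Q) = 14, so Q' = 1619/7.
Then Pb = 268 − 1·(1619/7) = 257/7 and Ps = 73/6 + (1/6)·(1619/7) = 355/7.
The subsidy expands output by 1619/7 − 1535/7 = 12 past the efficient level; on those units the gap between marginal cost and willingness to pay runs from 0 up to 14.
DWL = ½ × 14 × 12 = 84.

Deadweight loss = £84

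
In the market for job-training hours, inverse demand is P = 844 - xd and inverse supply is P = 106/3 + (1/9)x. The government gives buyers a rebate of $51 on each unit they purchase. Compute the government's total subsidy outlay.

Government cost = $39458.7

Pre-subsidy: 844 - x = 106/3 + (1/9)x gives x* = 727.8 and P* = 116.2.
With the rebate, buyers effectively pay Pb = Ps − 51, where Ps is the price sellers receive.
On the curves, Pb = 844 - x and Ps = 106/3 + (1/9)x; the wedge Ps − Pb = 51 gives 106/3 + (1/9)x − (844 - x) = 51, so x' = 773.7.
Then Pb = 844 − 1·773.7 = 70.3 and Ps = 106/3 + (1/9)·773.7 = 121.3.
Government outlay = subsidy × quantity = 51 × 773.7 = 39458.7.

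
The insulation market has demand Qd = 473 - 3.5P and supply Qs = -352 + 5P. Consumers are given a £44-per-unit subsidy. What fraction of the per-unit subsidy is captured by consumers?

Consumer share = 10/17

Pre-subsidy: 473 - 3.5P = -352 + 5P gives P* = 1650/17, Q* = 2266/17.
With the rebate, buyers effectively pay Pb = Ps − 44, where Ps is the price sellers receive.
Demand in terms of Ps becomes Qd = 473 − 3.5(Ps − 44) = 627 - 3.5Ps. Setting this equal to supply: 627 - 3.5Ps = -352 + 5Ps, so Ps = 1958/17.
Buyers pay Pb = 1958/17 − 44 = 1210/17; Q' = -352 + 5·(1958/17) = 3806/17.
Buyers' price falls by P* − Pb = 1650/17 − 1210/17 = 440/17; sellers' price rises by Ps − P* = 1958/17 − 1650/17 = 308/17.
So consumers capture (440/17)/44 = 10/17 of each unit of subsidy.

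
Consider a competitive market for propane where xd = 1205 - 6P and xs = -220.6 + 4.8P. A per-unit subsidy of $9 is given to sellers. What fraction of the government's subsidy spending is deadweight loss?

Pre-subsidy: 1205 - 6P = -220.6 + 4.8P gives P* = 132, x* = 413.
With the subsidy, sellers receive Ps = Pb + 9 for each unit, where Pb is the price buyers pay.
Supply in terms of Pb becomes xs = -220.6 + 4.8(Pb + 9) = -177.4 + 4.8Pb. Setting this equal to demand: 1205 - 6Pb = -177.4 + 4.8Pb, so Pb = 128.
Sellers receive Ps = 128 + 9 = 137; x' = 1205 − 6·128 = 437.
ΔCS = ½(413 + 437)(132 − 128) = 1700; ΔPS = ½(413 + 437)(137 − 132) = 2125.
Government spending = 9 × 437 = 3933.
DWL = ½ × 9 × (437 − 413) = 108; fraction = 108 / 3933 = 12/437.

DWL / government spending = 12/437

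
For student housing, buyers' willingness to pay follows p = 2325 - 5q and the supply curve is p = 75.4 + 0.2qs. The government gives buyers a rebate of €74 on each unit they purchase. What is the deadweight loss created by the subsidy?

Deadweight loss = 6845/13

Pre-subsidy: 2325 - 5q = 75.4 + 0.2q gives q* = 5624/13 and p* = 2105/13.
With the rebate, buyers effectively pay pb = ps − 74, where ps is the price sellers receive.
On the curves, pb = 2325 - 5q and ps = 75.4 + 0.2q; the wedge ps − pb = 74 gives 75.4 + 0.2q − (2325 - 5q) = 74, so q' = 5809/13.
Then pb = 2325 − 5·(5809/13) = 1180/13 and ps = 75.4 + 0.2·(5809/13) = 2142/13.
The subsidy expands output by 5809/13 − 5624/13 = 185/13 past the efficient level; on those units the gap between marginal cost and willingness to pay runs from 0 up to 74.
DWL = ½ × 74 × 185/13 = 6845/13.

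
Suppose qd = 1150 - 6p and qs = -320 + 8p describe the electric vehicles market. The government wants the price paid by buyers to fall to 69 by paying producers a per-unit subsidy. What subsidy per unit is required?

At a buyer price of 69, quantity demanded is 1150 − 6·69 = 736.
Sellers supply 736 only when they receive ps with -320 + 8·ps = 736, i.e. ps = 132.
s = ps − pb = 132 − 69 = 63.

Required subsidy s = 63 per unit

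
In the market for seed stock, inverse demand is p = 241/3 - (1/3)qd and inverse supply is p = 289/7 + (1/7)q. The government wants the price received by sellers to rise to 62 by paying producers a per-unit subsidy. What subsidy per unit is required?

At a seller price of 62, quantity supplied is -289 + 7·62 = 145.
Buyers absorb 145 only when they pay pb = 241/3 − (1/3)·145 = 32.
s = ps − pb = 62 − 32 = 30.

Required subsidy s = 30 per unit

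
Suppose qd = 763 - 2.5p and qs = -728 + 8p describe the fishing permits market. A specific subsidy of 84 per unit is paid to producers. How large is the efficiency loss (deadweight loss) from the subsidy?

Deadweight loss = 6720

Pre-subsidy: 763 - 2.5p = -728 + 8p gives p* = 142, q* = 408.
With the subsidy, sellers receive ps = pb + 84 for each unit, where pb is the price buyers pay.
Supply in terms of pb becomes qs = -728 + 8(pb + 84) = -56 + 8pb. Setting this equal to demand: 763 - 2.5pb = -56 + 8pb, so pb = 78.
Sellers receive ps = 78 + 84 = 162; q' = 763 − 2.5·78 = 568.
The subsidy expands output by 568 − 408 = 160 past the efficient level; on those units the gap between marginal cost and willingness to pay runs from 0 up to 84.
DWL = ½ × 84 × 160 = 6720.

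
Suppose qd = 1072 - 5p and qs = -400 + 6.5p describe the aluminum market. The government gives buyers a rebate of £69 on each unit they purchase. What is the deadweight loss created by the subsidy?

Deadweight loss = £6727.5

Pre-subsidy: 1072 - 5p = -400 + 6.5p gives p* = 128, q* = 432.
With the rebate, buyers effectively pay pb = ps − 69, where ps is the price sellers receive.
Demand in terms of ps becomes qd = 1072 − 5(ps − 69) = 1417 - 5ps. Setting this equal to supply: 1417 - 5ps = -400 + 6.5ps, so ps = 158.
Buyers pay pb = 158 − 69 = 89; q' = -400 + 6.5·158 = 627.
The subsidy expands output by 627 − 432 = 195 past the efficient level; on those units the gap between marginal cost and willingness to pay runs from 0 up to 69.
DWL = ½ × 69 × 195 = 6727.5.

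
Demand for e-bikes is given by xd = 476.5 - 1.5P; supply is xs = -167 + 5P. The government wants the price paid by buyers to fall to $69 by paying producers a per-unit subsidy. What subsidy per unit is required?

At a buyer price of 69, quantity demanded is 476.5 − 1.5·69 = 373.
Sellers supply 373 only when they receive Ps with -167 + 5·Ps = 373, i.e. Ps = 108.
s = Ps − Pb = 108 − 69 = 39.

Required subsidy s = $39 per unit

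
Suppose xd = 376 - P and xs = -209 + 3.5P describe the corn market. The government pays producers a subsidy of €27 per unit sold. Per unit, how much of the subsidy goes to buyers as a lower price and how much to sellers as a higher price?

Buyers gain €21 per unit; sellers gain €6 per unit

Pre-subsidy: 376 - P = -209 + 3.5P gives P* = 130, x* = 246.
With the subsidy, sellers receive Ps = Pb + 27 for each unit, where Pb is the price buyers pay.
Supply in terms of Pb becomes xs = -209 + 3.5(Pb + 27) = -114.5 + 3.5Pb. Setting this equal to demand: 376 - Pb = -114.5 + 3.5Pb, so Pb = 109.
Sellers receive Ps = 109 + 27 = 136; x' = 376 − 1·109 = 267.
Buyers' price falls by P* − Pb = 130 − 109 = 21; sellers' price rises by Ps − P* = 136 − 130 = 6.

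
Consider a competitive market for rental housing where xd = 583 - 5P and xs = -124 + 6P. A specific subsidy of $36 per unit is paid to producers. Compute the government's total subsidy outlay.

Government cost = 142488/11

Pre-subsidy: 583 - 5P = -124 + 6P gives P* = 707/11, x* = 2878/11.
With the subsidy, sellers receive Ps = Pb + 36 for each unit, where Pb is the price buyers pay.
Supply in terms of Pb becomes xs = -124 + 6(Pb + 36) = 92 + 6Pb. Setting this equal to demand: 583 - 5Pb = 92 + 6Pb, so Pb = 491/11.
Sellers receive Ps = 491/11 + 36 = 887/11; x' = 583 − 5·(491/11) = 3958/11.
Government outlay = subsidy × quantity = 36 × 3958/11 = 142488/11.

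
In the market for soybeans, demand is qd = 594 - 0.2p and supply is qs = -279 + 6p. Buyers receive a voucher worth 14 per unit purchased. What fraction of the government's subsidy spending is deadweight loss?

DWL / government spending = 14/5875

Pre-subsidy: 594 - 0.2p = -279 + 6p gives p* = 4365/31, q* = 17541/31.
With the rebate, buyers effectively pay pb = ps − 14, where ps is the price sellers receive.
Demand in terms of ps becomes qd = 594 − 0.2(ps − 14) = 596.8 - 0.2ps. Setting this equal to supply: 596.8 - 0.2ps = -279 + 6ps, so ps = 4379/31.
Buyers pay pb = 4379/31 − 14 = 3945/31; q' = -279 + 6·(4379/31) = 17625/31.
ΔCS = ½(17541/31 + 17625/31)(4365/31 − 3945/31) = 7384860/961; ΔPS = ½(17541/31 + 17625/31)(4379/31 − 4365/31) = 246162/961.
Government spending = 14 × 17625/31 = 246750/31.
DWL = ½ × 14 × (17625/31 − 17541/31) = 588/31; fraction = (588/31) / (246750/31) = 14/5875.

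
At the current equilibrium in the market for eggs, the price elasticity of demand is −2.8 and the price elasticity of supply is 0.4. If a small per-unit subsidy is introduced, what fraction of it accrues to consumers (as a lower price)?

Consumer share = 0.125

For a small subsidy around the equilibrium, the benefit split depends on the relative slopes, which at a point are proportional to the elasticities.
Buyer share = εs/(εs + |εd|) = 0.4/(0.4 + 2.8) = 0.125; seller share = |εd|/(εs + |εd|) = 0.875.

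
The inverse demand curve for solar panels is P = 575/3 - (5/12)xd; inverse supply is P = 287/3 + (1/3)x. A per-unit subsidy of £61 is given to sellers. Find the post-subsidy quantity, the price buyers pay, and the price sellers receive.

x' = 628/3; buyers pay 940/9; sellers receive 1489/9

Pre-subsidy: 575/3 - (5/12)x = 287/3 + (1/3)x gives x* = 128 and P* = 415/3.
With the subsidy, sellers receive Ps = Pb + 61 for each unit, where Pb is the price buyers pay.
On the curves, Pb = 575/3 - (5/12)x and Ps = 287/3 + (1/3)x; the wedge Ps − Pb = 61 gives 287/3 + (1/3)x − (575/3 - (5/12)x) = 61, so x' = 628/3.
Then Pb = 575/3 − (5/12)·(628/3) = 940/9 and Ps = 287/3 + (1/3)·(628/3) = 1489/9.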